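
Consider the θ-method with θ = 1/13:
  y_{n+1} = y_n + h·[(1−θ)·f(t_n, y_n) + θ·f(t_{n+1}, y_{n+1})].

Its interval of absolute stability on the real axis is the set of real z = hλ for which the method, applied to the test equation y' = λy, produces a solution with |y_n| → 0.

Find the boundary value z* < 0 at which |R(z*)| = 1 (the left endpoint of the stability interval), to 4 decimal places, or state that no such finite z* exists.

With y'=λy (z=hλ):
  y_{n+1} = y_n + z·[12/13·y_n + 1/13·y_{n+1}] ⇒ (1 − 1/13z)y_{n+1} = (1 + 12/13z)y_n
  R(z) = (1 + 12/13z)/(1 − 1/13z).

Solve |R(x)|<1 on ℝ⁻.
x=-1.79: |R|=0.5734
R=−1: 1+12/13x = −1+1/13x ⇒ -11/13x=2 ⇒ x=2/(-11/13)=-2.3636
Confirm numerically:
  x=-2.060: |R|=0.77822 <1
  x=-1.553: |R|=0.38727 <1
  x=-1.071: |R|=0.01052 <1
  x=-2.868: |R|=1.34963 >1
  x=-2.569: |R|=1.14510 >1
  x=-2.466: |R|=1.07280 >1
Interval (-2.3636, 0).

z* = -2.3636.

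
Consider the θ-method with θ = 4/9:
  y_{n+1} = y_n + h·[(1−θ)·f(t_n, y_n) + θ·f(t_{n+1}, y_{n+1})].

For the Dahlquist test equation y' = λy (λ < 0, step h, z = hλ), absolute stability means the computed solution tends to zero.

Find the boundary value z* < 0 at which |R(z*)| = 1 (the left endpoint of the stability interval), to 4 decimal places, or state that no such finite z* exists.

On y'=λy, z=hλ:
  y_{n+1} = y_n + z·[5/9·y_n + 4/9·y_{n+1}] ⇒ (1 − 4/9z)y_{n+1} = (1 + 5/9z)y_n
  so R(z) = (1 + 5/9z)/(1 − 4/9z).

Solve |R(x)|<1 on ℝ⁻.
x=-1.79: |R|=0.0031
R=−1: 1+5/9x = −1+4/9x ⇒ -1/9x=2 ⇒ x=2/(-1/9)=-18.0000
Confirm numerically:
  x=-17.956: |R|=0.99946 <1
  x=-17.392: |R|=0.99226 <1
  x=-9.087: |R|=0.80345 <1
  x=-7.314: |R|=0.72067 <1
  x=-18.457: |R|=1.00552 >1
  x=-18.201: |R|=1.00246 >1
Interval (-18.0000, 0).

z* = -18.0000.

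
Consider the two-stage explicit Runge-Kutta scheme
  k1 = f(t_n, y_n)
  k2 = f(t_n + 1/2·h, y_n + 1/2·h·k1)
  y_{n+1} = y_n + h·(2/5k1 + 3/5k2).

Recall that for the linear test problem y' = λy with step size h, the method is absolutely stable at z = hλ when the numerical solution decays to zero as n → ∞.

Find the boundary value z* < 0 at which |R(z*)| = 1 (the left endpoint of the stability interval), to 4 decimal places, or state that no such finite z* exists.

On y'=λy, z=hλ:
  k1=λy_n ⇒ h·k1=z·y_n;  k2=λ(1+1/2z)y_n ⇒ h·k2=z(1+1/2z)y_n
  y_{n+1}/y_n = 1 + 2/5z + 3/5z(1+1/2z) = 1 + z + 3/10z²
  so R(z) = 1 + z + 3/10z².

Need |R(x)|<1, x<0.
x=-0.94: |R|=0.3251
R=1: x+3/10x²=0 ⇒ x=−10/3=-3.3333; min R=1−1/(4·3/10)=0.1667>−1
Confirm numerically:
  x=-2.848: |R|=0.58533 <1
  x=-2.822: |R|=0.56711 <1
  x=-2.397: |R|=0.32668 <1
  x=-3.872: |R|=1.62572 >1
  x=-3.846: |R|=1.59151 >1
  x=-3.676: |R|=1.37789 >1
Interval (-3.3333, 0).

z* = -3.3333.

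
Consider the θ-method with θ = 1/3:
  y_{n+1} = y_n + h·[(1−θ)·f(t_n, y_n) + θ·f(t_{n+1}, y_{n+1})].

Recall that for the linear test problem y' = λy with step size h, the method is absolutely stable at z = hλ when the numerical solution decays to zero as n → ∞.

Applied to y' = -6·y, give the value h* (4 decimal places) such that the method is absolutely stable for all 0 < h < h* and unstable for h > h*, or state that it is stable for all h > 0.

(-6.0000,0); λ=-6 ⇒ h* = (6)/6 = 1.0000.

Set f=λy, z=hλ:
  y_{n+1} = y_n + z·[2/3·y_n + 1/3·y_{n+1}] ⇒ (1 − 1/3z)y_{n+1} = (1 + 2/3z)y_n
  ⇒ R(z) = (1 + 2/3z)/(1 − 1/3z).

Need |R(x)|<1, x<0.
x=-1.27: |R|=0.1077
R=−1: 1+2/3x = −1+1/3x ⇒ -1/3x=2 ⇒ x=2/(-1/3)=-6.0000
Confirm numerically:
  x=-5.868: |R|=0.98512 <1
  x=-2.928: |R|=0.48178 <1
  x=-2.446: |R|=0.34741 <1
  x=-6.558: |R|=1.05838 >1
  x=-6.333: |R|=1.03568 >1
  x=-6.109: |R|=1.01197 >1
So |R|<1 on (-6.0000, 0).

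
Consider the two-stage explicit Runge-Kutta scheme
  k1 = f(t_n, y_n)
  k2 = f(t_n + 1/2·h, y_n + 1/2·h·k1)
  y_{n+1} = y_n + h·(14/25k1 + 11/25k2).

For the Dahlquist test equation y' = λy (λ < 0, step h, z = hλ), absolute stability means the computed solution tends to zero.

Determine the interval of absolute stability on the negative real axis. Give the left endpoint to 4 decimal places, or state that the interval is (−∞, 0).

Set f=λy, z=hλ:
  k1=λy_n ⇒ h·k1=z·y_n;  k2=λ(1+1/2z)y_n ⇒ h·k2=z(1+1/2z)y_n
  y_{n+1}/y_n = 1 + 14/25z + 11/25z(1+1/2z) = 1 + z + 11/50z²
  Hence R(z) = 1 + z + 11/50z².

Boundary: |R(x)|=1, x<0.
x=-0.95: |R|=0.2486
R=1: x+11/50x²=0 ⇒ x=−50/11=-4.5455; min R=1−1/(4·11/50)=-0.1364>−1
Confirm numerically:
  x=-3.082: |R|=0.00772 <1
  x=-2.966: |R|=0.03063 <1
  x=-2.532: |R|=0.12157 <1
  x=-5.045: |R|=1.55445 >1
  x=-4.735: |R|=1.19745 >1
Interval (-4.5455, 0).

z∈(-4.5455,0).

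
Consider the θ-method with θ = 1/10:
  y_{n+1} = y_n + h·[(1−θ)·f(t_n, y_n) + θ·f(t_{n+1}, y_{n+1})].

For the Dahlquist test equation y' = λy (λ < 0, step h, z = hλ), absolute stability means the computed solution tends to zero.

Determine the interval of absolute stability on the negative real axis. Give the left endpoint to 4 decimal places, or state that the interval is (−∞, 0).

z∈(-2.5000,0).

On y'=λy, z=hλ:
  y_{n+1} = y_n + z·[9/10·y_n + 1/10·y_{n+1}] ⇒ (1 − 1/10z)y_{n+1} = (1 + 9/10z)y_n
  Hence R(z) = (1 + 9/10z)/(1 − 1/10z).

Need |R(x)|<1, x<0.
x=-1.27: |R|=0.1269
R=−1: 1+9/10x = −1+1/10x ⇒ -4/5x=2 ⇒ x=2/(-4/5)=-2.5000
Confirm numerically:
  x=-2.400: |R|=0.93548 <1
  x=-2.222: |R|=0.81803 <1
  x=-2.102: |R|=0.73690 <1
  x=-1.563: |R|=0.35173 <1
  x=-3.084: |R|=1.35708 >1
  x=-3.040: |R|=1.33129 >1
Stable set (-2.5000, 0).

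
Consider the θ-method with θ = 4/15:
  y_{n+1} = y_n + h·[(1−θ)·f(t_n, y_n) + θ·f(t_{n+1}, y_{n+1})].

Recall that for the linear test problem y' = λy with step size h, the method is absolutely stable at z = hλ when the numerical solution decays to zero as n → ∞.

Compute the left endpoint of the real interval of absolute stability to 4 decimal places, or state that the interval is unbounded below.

On y'=λy, z=hλ:
  y_{n+1} = y_n + z·[11/15·y_n + 4/15·y_{n+1}] ⇒ (1 − 4/15z)y_{n+1} = (1 + 11/15z)y_n
  Hence R(z) = (1 + 11/15z)/(1 − 4/15z).

Boundary: |R(x)|=1, x<0.
x=-1.05: |R|=0.1797
R=−1: 1+11/15x = −1+4/15x ⇒ -7/15x=2 ⇒ x=2/(-7/15)=-4.2857
Confirm numerically:
  x=-3.863: |R|=0.90283 <1
  x=-3.306: |R|=0.75702 <1
  x=-3.131: |R|=0.70633 <1
  x=-4.807: |R|=1.10661 >1
  x=-4.427: |R|=1.03024 >1
Interval (-4.2857, 0).

z* = -4.2857.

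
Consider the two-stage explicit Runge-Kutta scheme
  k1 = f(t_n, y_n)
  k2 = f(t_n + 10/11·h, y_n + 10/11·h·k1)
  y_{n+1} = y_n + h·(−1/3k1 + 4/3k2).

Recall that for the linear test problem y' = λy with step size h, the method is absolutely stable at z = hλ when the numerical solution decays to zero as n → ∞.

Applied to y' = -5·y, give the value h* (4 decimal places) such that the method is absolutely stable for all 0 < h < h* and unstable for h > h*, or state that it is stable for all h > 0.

(-0.8250,0); λ=-5 ⇒ h* = (33/40)/5 = 0.1650.

Set f=λy, z=hλ:
  k1=λy_n ⇒ h·k1=z·y_n;  k2=λ(1+10/11z)y_n ⇒ h·k2=z(1+10/11z)y_n
  y_{n+1}/y_n = 1 − 1/3z + 4/3z(1+10/11z) = 1 + z + 40/33z²
  ⇒ R(z) = 1 + z + 40/33z².

Boundary: |R(x)|=1, x<0.
x=-0.41: |R|=0.7938
R=1: x+40/33x²=0 ⇒ x=−33/40=-0.8250; min R=1−1/(4·40/33)=0.7937>−1
Confirm numerically:
  x=-0.803: |R|=0.97859 <1
  x=-0.685: |R|=0.88376 <1
  x=-0.573: |R|=0.82497 <1
  x=-0.389: |R|=0.79442 <1
  x=-1.322: |R|=1.79640 >1
  x=-1.177: |R|=1.50219 >1
Stable set (-0.8250, 0).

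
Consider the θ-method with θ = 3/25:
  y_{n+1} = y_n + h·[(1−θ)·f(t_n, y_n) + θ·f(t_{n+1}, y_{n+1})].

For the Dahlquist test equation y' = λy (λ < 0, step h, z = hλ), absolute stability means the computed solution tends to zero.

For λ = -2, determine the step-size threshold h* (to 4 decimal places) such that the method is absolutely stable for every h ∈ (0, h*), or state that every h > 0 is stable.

(-2.6316,0); λ=-2 ⇒ h* = (50/19)/2 = 1.3158.

With y'=λy (z=hλ):
  y_{n+1} = y_n + z·[22/25·y_n + 3/25·y_{n+1}] ⇒ (1 − 3/25z)y_{n+1} = (1 + 22/25z)y_n
  R(z) = (1 + 22/25z)/(1 − 3/25z).

Find x<0 with |R(x)|<1.
x=-1.28: |R|=0.1096
R=−1: 1+22/25x = −1+3/25x ⇒ -19/25x=2 ⇒ x=2/(-19/25)=-2.6316
Confirm numerically:
  x=-2.443: |R|=0.88917 <1
  x=-1.970: |R|=0.59334 <1
  x=-1.841: |R|=0.50788 <1
  x=-1.210: |R|=0.05658 <1
  x=-3.193: |R|=1.30848 >1
  x=-2.877: |R|=1.13865 >1
  x=-2.770: |R|=1.07896 >1
Stable set (-2.6316, 0).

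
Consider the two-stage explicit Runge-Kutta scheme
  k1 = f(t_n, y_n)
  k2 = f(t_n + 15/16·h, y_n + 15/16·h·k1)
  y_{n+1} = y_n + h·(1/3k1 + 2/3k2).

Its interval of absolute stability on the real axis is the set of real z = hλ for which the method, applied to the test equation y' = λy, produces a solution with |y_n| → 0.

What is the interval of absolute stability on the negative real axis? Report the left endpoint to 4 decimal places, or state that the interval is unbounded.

(-1.6000, 0).

On y'=λy, z=hλ:
  k1=λy_n ⇒ h·k1=z·y_n;  k2=λ(1+15/16z)y_n ⇒ h·k2=z(1+15/16z)y_n
  y_{n+1}/y_n = 1 + 1/3z + 2/3z(1+15/16z) = 1 + z + 5/8z²
  ⇒ R(z) = 1 + z + 5/8z².

Need |R(x)|<1, x<0.
x=-0.32: |R|=0.7440
R=1: x+5/8x²=0 ⇒ x=−8/5=-1.6000; min R=1−1/(4·5/8)=0.6000>−1
Confirm numerically:
  x=-1.537: |R|=0.93948 <1
  x=-0.915: |R|=0.60827 <1
  x=-0.835: |R|=0.60077 <1
  x=-0.790: |R|=0.60006 <1
  x=-2.010: |R|=1.51506 >1
  x=-1.884: |R|=1.33441 >1
Interval (-1.6000, 0).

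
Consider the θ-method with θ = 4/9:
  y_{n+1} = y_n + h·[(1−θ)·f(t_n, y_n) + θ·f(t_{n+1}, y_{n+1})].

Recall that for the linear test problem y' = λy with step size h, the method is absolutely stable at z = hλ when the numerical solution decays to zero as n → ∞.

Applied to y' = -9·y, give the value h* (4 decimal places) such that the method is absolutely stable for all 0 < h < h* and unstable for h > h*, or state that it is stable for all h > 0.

(-18.0000,0); λ=-9 ⇒ h* = (18)/9 = 2.0000.

Set f=λy, z=hλ:
  y_{n+1} = y_n + z·[5/9·y_n + 4/9·y_{n+1}] ⇒ (1 − 4/9z)y_{n+1} = (1 + 5/9z)y_n
  Hence R(z) = (1 + 5/9z)/(1 − 4/9z).

Find x<0 with |R(x)|<1.
x=-1.1: |R|=0.2612
R=−1: 1+5/9x = −1+4/9x ⇒ -1/9x=2 ⇒ x=2/(-1/9)=-18.0000
Confirm numerically:
  x=-14.699: |R|=0.95131 <1
  x=-14.356: |R|=0.94514 <1
  x=-14.118: |R|=0.94071 <1
  x=-8.878: |R|=0.79507 <1
  x=-18.527: |R|=1.00634 >1
  x=-18.504: |R|=1.00607 >1
  x=-18.059: |R|=1.00073 >1
So |R|<1 on (-18.0000, 0).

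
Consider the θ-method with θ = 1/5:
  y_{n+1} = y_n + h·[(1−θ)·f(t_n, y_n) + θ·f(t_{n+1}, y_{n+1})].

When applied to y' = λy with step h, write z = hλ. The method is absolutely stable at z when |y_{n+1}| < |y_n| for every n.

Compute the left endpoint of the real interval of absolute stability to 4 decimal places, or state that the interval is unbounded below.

With y'=λy (z=hλ):
  y_{n+1} = y_n + z·[4/5·y_n + 1/5·y_{n+1}] ⇒ (1 − 1/5z)y_{n+1} = (1 + 4/5z)y_n
  so R(z) = (1 + 4/5z)/(1 − 1/5z).

Find x<0 with |R(x)|<1.
x=-0.45: |R|=0.5872
R=−1: 1+4/5x = −1+1/5x ⇒ -3/5x=2 ⇒ x=2/(-3/5)=-3.3333
Confirm numerically:
  x=-2.866: |R|=0.82176 <1
  x=-2.329: |R|=0.58889 <1
  x=-1.586: |R|=0.20407 <1
  x=-3.837: |R|=1.17099 >1
  x=-3.441: |R|=1.03827 >1
  x=-3.388: |R|=1.01955 >1
Interval (-3.3333, 0).

left endpoint -3.3333.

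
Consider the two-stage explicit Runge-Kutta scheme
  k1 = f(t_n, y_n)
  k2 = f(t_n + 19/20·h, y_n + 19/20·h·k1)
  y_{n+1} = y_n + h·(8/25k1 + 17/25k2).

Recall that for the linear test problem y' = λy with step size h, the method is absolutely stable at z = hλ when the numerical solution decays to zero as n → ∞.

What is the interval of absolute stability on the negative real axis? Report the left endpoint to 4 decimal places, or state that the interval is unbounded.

With y'=λy (z=hλ):
  k1=λy_n ⇒ h·k1=z·y_n;  k2=λ(1+19/20z)y_n ⇒ h·k2=z(1+19/20z)y_n
  y_{n+1}/y_n = 1 + 8/25z + 17/25z(1+19/20z) = 1 + z + 323/500z²
  R(z) = 1 + z + 323/500z².

Need |R(x)|<1, x<0.
x=-0.63: |R|=0.6264
R=1: x+323/500x²=0 ⇒ x=−500/323=-1.5480; min R=1−1/(4·323/500)=0.6130>−1
Confirm numerically:
  x=-1.465: |R|=0.92146 <1
  x=-1.146: |R|=0.70240 <1
  x=-0.985: |R|=0.64177 <1
  x=-2.111: |R|=1.76778 >1
  x=-1.717: |R|=1.18747 >1
Stable set (-1.5480, 0).

(-1.5480, 0).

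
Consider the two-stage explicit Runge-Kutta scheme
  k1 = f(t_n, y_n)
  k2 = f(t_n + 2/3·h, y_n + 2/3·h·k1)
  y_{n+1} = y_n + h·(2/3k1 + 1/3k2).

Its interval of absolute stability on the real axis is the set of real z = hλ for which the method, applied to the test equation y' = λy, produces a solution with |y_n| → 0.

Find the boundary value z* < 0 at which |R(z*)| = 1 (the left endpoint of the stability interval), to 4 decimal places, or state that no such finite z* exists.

z* = -4.5000.

Set f=λy, z=hλ:
  k1=λy_n ⇒ h·k1=z·y_n;  k2=λ(1+2/3z)y_n ⇒ h·k2=z(1+2/3z)y_n
  y_{n+1}/y_n = 1 + 2/3z + 1/3z(1+2/3z) = 1 + z + 2/9z²
  ⇒ R(z) = 1 + z + 2/9z².

Need |R(x)|<1, x<0.
x=-1.74: |R|=0.0672
R=1: x+2/9x²=0 ⇒ x=−9/2=-4.5000; min R=1−1/(4·2/9)=-0.1250>−1
Confirm numerically:
  x=-4.137: |R|=0.66628 <1
  x=-3.813: |R|=0.41788 <1
  x=-3.430: |R|=0.18442 <1
  x=-2.371: |R|=0.12175 <1
  x=-5.076: |R|=1.64973 >1
  x=-4.783: |R|=1.30080 >1
  x=-4.781: |R|=1.29855 >1
So |R|<1 on (-4.5000, 0).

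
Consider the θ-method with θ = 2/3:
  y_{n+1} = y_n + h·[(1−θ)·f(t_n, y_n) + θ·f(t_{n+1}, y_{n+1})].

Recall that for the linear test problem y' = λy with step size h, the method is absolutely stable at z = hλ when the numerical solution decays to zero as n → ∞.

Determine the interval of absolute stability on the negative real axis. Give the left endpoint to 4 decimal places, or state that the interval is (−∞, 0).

Test eqn y'=λy, z=hλ:
  y_{n+1} = y_n + z·[1/3·y_n + 2/3·y_{n+1}] ⇒ (1 − 2/3z)y_{n+1} = (1 + 1/3z)y_n
  ⇒ R(z) = (1 + 1/3z)/(1 − 2/3z).

Solve |R(x)|<1 on ℝ⁻.
x=-1.79: |R|=0.1839
x=-2: |R|=0.1429
x=-10: |R|=0.3043
x=-100: |R|=0.4778
θ=2/3≥1/2 ⇒ |1+1/3x|<|1−2/3x| ∀x<0 ⇒ stable on all of ℝ⁻.

unbounded; (−∞, 0).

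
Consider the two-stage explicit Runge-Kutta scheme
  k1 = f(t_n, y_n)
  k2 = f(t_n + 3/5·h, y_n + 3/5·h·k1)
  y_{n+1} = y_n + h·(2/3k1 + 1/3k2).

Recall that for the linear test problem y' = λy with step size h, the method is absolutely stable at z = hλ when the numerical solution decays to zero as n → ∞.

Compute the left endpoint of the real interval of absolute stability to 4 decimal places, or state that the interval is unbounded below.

z* = -5.0000.

Test eqn y'=λy, z=hλ:
  k1=λy_n ⇒ h·k1=z·y_n;  k2=λ(1+3/5z)y_n ⇒ h·k2=z(1+3/5z)y_n
  y_{n+1}/y_n = 1 + 2/3z + 1/3z(1+3/5z) = 1 + z + 1/5z²
  ⇒ R(z) = 1 + z + 1/5z².

Find x<0 with |R(x)|<1.
x=-1.7: |R|=0.1220
R=1: x+1/5x²=0 ⇒ x=−5=-5.0000; min R=1−1/(4·1/5)=-0.2500>−1
Confirm numerically:
  x=-3.203: |R|=0.15116 <1
  x=-3.042: |R|=0.19125 <1
  x=-3.003: |R|=0.19940 <1
  x=-5.249: |R|=1.26140 >1
  x=-5.202: |R|=1.21016 >1
  x=-5.109: |R|=1.11138 >1
Interval (-5.0000, 0).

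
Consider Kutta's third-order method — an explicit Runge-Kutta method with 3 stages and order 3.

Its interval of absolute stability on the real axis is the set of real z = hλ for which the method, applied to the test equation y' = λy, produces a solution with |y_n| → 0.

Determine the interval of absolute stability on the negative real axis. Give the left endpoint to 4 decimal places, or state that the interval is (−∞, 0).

z∈(-2.5127,0).

Test eqn y'=λy, z=hλ:
  order 3, 3-stage ⇒ R(z)=1+z+z^2/2+z^3/6
  (e.g. R(-0.92)=0.37342, |R|=0.37342)

Boundary: |R(x)|=1, x<0.
x=-0.92: |R|=0.3734
|R(-2.75)|=1.4349 |R(-2.19)|=0.5425 |R(-0.95)|=0.3584
Bisect:
  x_lo=-3.0281 |R|=2.0709  x_hi=-0.0786 |R|=0.9244
  mid=-1.55335 |R|=0.02842 →hi
  mid=-2.29071 |R|=0.67039 →hi
  mid=-2.65938 |R|=1.25789 →lo
  mid=-2.47504 |R|=0.93908 →hi
  mid=-2.56721 |R|=1.09183 →lo
  mid=-2.52113 |R|=1.01384 →lo
  mid=-2.49809 |R|=0.97606 →hi
  mid=-2.50961 |R|=0.99485 →hi
  mid=-2.51537 |R|=1.00432 →lo
  mid=-2.51249 |R|=0.99958 →hi
  ...
  [-2.51285,-2.51267] ⇒ x*=-2.5127
Interval (-2.5127, 0).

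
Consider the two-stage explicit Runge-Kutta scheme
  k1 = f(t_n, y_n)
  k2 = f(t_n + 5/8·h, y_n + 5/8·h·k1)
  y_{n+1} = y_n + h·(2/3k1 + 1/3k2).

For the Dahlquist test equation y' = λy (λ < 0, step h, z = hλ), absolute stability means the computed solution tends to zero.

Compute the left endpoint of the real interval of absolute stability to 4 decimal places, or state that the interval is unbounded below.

Test eqn y'=λy, z=hλ:
  k1=λy_n ⇒ h·k1=z·y_n;  k2=λ(1+5/8z)y_n ⇒ h·k2=z(1+5/8z)y_n
  y_{n+1}/y_n = 1 + 2/3z + 1/3z(1+5/8z) = 1 + z + 5/24z²
  R(z) = 1 + z + 5/24z².

Find x<0 with |R(x)|<1.
x=-0.76: |R|=0.3603
R=1: x+5/24x²=0 ⇒ x=−24/5=-4.8000; min R=1−1/(4·5/24)=-0.2000>−1
Confirm numerically:
  x=-4.465: |R|=0.68838 <1
  x=-4.405: |R|=0.63751 <1
  x=-3.425: |R|=0.01888 <1
  x=-3.209: |R|=0.06365 <1
  x=-5.228: |R|=1.46616 >1
  x=-4.970: |R|=1.17602 >1
  x=-4.884: |R|=1.08547 >1
Interval (-4.8000, 0).

z* = -4.8000.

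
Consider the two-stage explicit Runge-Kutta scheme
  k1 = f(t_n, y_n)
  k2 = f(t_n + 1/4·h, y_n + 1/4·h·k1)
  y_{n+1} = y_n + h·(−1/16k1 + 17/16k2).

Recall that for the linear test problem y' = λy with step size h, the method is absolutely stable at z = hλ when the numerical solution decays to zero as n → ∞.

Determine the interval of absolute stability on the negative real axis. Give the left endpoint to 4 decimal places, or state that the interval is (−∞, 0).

With y'=λy (z=hλ):
  k1=λy_n ⇒ h·k1=z·y_n;  k2=λ(1+1/4z)y_n ⇒ h·k2=z(1+1/4z)y_n
  y_{n+1}/y_n = 1 − 1/16z + 17/16z(1+1/4z) = 1 + z + 17/64z²
  Hence R(z) = 1 + z + 17/64z².

Boundary: |R(x)|=1, x<0.
x=-0.39: |R|=0.6504
R=1: x+17/64x²=0 ⇒ x=−64/17=-3.7647; min R=1−1/(4·17/64)=0.0588>−1
Confirm numerically:
  x=-3.291: |R|=0.58590 <1
  x=-2.840: |R|=0.30243 <1
  x=-2.509: |R|=0.16313 <1
  x=-1.930: |R|=0.05943 <1
  x=-4.342: |R|=1.66582 >1
  x=-4.272: |R|=1.57565 >1
  x=-3.811: |R|=1.04686 >1
So |R|<1 on (-3.7647, 0).

z∈(-3.7647,0).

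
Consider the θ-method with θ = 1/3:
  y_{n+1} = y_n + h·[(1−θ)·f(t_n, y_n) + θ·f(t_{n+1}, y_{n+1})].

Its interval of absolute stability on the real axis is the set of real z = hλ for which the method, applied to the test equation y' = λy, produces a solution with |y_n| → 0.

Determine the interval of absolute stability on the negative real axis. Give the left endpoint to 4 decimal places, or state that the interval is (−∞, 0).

Set f=λy, z=hλ:
  y_{n+1} = y_n + z·[2/3·y_n + 1/3·y_{n+1}] ⇒ (1 − 1/3z)y_{n+1} = (1 + 2/3z)y_n
  R(z) = (1 + 2/3z)/(1 − 1/3z).

Find x<0 with |R(x)|<1.
x=-1.09: |R|=0.2005
R=−1: 1+2/3x = −1+1/3x ⇒ -1/3x=2 ⇒ x=2/(-1/3)=-6.0000
Confirm numerically:
  x=-4.641: |R|=0.82214 <1
  x=-4.213: |R|=0.75225 <1
  x=-3.988: |R|=0.71208 <1
  x=-3.267: |R|=0.56391 <1
  x=-6.348: |R|=1.03723 >1
  x=-6.255: |R|=1.02755 >1
  x=-6.241: |R|=1.02608 >1
So |R|<1 on (-6.0000, 0).

(-6.0000, 0).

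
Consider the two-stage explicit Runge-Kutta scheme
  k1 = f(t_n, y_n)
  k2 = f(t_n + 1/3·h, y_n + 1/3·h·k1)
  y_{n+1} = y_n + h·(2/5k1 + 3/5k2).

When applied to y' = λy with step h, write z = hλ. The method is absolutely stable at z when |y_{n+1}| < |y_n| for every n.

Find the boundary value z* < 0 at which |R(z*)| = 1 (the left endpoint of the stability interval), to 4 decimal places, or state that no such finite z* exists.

With y'=λy (z=hλ):
  k1=λy_n ⇒ h·k1=z·y_n;  k2=λ(1+1/3z)y_n ⇒ h·k2=z(1+1/3z)y_n
  y_{n+1}/y_n = 1 + 2/5z + 3/5z(1+1/3z) = 1 + z + 1/5z²
  ⇒ R(z) = 1 + z + 1/5z².

Boundary: |R(x)|=1, x<0.
x=-0.36: |R|=0.6659
R=1: x+1/5x²=0 ⇒ x=−5=-5.0000; min R=1−1/(4·1/5)=-0.2500>−1
Confirm numerically:
  x=-3.779: |R|=0.07717 <1
  x=-3.440: |R|=0.07328 <1
  x=-2.753: |R|=0.23720 <1
  x=-5.277: |R|=1.29235 >1
  x=-5.245: |R|=1.25701 >1
So |R|<1 on (-5.0000, 0).

left endpoint -5.0000.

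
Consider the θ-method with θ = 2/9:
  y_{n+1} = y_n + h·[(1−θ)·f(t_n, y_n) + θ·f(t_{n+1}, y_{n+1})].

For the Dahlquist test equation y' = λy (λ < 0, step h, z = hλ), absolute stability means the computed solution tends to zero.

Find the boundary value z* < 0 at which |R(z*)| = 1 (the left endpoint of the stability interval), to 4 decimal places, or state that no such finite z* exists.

left endpoint -3.6000.

With y'=λy (z=hλ):
  y_{n+1} = y_n + z·[7/9·y_n + 2/9·y_{n+1}] ⇒ (1 − 2/9z)y_{n+1} = (1 + 7/9z)y_n
  R(z) = (1 + 7/9z)/(1 − 2/9z).

Boundary: |R(x)|=1, x<0.
x=-0.79: |R|=0.3280
R=−1: 1+7/9x = −1+2/9x ⇒ -5/9x=2 ⇒ x=2/(-5/9)=-3.6000
Confirm numerically:
  x=-3.380: |R|=0.93020 <1
  x=-3.028: |R|=0.81004 <1
  x=-2.928: |R|=0.77383 <1
  x=-2.741: |R|=0.70342 <1
  x=-3.873: |R|=1.08151 >1
  x=-3.854: |R|=1.07601 >1
  x=-3.648: |R|=1.01473 >1
So |R|<1 on (-3.6000, 0).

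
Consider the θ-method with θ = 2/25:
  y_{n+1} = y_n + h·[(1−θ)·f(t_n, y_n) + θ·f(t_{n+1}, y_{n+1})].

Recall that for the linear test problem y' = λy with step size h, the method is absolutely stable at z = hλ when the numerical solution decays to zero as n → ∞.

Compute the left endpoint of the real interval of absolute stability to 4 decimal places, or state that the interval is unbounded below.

left endpoint -2.3810.

With y'=λy (z=hλ):
  y_{n+1} = y_n + z·[23/25·y_n + 2/25·y_{n+1}] ⇒ (1 − 2/25z)y_{n+1} = (1 + 23/25z)y_n
  so R(z) = (1 + 23/25z)/(1 − 2/25z).

Solve |R(x)|<1 on ℝ⁻.
x=-1.31: |R|=0.1857
R=−1: 1+23/25x = −1+2/25x ⇒ -21/25x=2 ⇒ x=2/(-21/25)=-2.3810
Confirm numerically:
  x=-2.102: |R|=0.79941 <1
  x=-1.953: |R|=0.68910 <1
  x=-1.208: |R|=0.10155 <1
  x=-2.543: |R|=1.11311 >1
  x=-2.538: |R|=1.10966 >1
  x=-2.515: |R|=1.09374 >1
Stable set (-2.3810, 0).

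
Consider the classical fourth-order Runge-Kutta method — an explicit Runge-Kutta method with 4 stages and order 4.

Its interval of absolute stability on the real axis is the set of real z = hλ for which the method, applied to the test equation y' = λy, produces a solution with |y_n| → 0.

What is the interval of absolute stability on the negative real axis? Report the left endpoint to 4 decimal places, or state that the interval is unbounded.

Test eqn y'=λy, z=hλ:
  order 4, 4-stage ⇒ R(z)=1+z+z^2/2+z^3/6+z^4/24
  (e.g. R(-0.34)=0.71181, |R|=0.71181)

Boundary: |R(x)|=1, x<0.
x=-0.34: |R|=0.7118
|R(-2.43)|=0.5838 |R(-2.38)|=0.5422 |R(-1.85)|=0.2940
Bisect:
  x_lo=-3.3477 |R|=2.2362  x_hi=-0.1847 |R|=0.8313
  mid=-1.76623 |R|=0.28073 →hi
  mid=-2.55697 |R|=0.70691 →hi
  mid=-2.95235 |R|=1.28250 →lo
  mid=-2.75466 |R|=0.95479 →hi
  mid=-2.85350 |R|=1.10781 →lo
  mid=-2.80408 |R|=1.02870 →lo
  mid=-2.77937 |R|=0.99111 →hi
  mid=-2.79173 |R|=1.00974 →lo
  ...
  [-2.78536,-2.78516] ⇒ x*=-2.7853
Stable set (-2.7853, 0).

(-2.7853, 0).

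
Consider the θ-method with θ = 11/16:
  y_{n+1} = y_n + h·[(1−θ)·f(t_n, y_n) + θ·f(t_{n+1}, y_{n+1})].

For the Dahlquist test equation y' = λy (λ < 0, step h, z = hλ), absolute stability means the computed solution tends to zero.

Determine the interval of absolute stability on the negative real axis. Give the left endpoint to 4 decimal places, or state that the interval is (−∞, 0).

Set f=λy, z=hλ:
  y_{n+1} = y_n + z·[5/16·y_n + 11/16·y_{n+1}] ⇒ (1 − 11/16z)y_{n+1} = (1 + 5/16z)y_n
  so R(z) = (1 + 5/16z)/(1 − 11/16z).

Find x<0 with |R(x)|<1.
x=-1.52: |R|=0.2567
x=-2: |R|=0.1579
x=-10: |R|=0.2698
x=-100: |R|=0.4337
θ=11/16≥1/2 ⇒ |1+5/16x|<|1−11/16x| ∀x<0 ⇒ stable on all of ℝ⁻.

interval (−∞, 0).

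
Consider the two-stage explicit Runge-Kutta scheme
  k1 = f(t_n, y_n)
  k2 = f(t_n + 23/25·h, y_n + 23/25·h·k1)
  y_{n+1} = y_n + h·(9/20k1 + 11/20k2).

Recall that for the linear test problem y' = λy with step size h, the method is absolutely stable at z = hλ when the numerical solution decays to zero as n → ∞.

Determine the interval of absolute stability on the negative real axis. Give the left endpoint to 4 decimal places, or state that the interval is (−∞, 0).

z∈(-1.9763,0).

Set f=λy, z=hλ:
  k1=λy_n ⇒ h·k1=z·y_n;  k2=λ(1+23/25z)y_n ⇒ h·k2=z(1+23/25z)y_n
  y_{n+1}/y_n = 1 + 9/20z + 11/20z(1+23/25z) = 1 + z + 253/500z²
  R(z) = 1 + z + 253/500z².

Boundary: |R(x)|=1, x<0.
x=-0.43: |R|=0.6636
R=1: x+253/500x²=0 ⇒ x=−500/253=-1.9763; min R=1−1/(4·253/500)=0.5059>−1
Confirm numerically:
  x=-1.723: |R|=0.77918 <1
  x=-1.547: |R|=0.66396 <1
  x=-0.926: |R|=0.50788 <1
  x=-2.542: |R|=1.72765 >1
  x=-2.268: |R|=1.33477 >1
So |R|<1 on (-1.9763, 0).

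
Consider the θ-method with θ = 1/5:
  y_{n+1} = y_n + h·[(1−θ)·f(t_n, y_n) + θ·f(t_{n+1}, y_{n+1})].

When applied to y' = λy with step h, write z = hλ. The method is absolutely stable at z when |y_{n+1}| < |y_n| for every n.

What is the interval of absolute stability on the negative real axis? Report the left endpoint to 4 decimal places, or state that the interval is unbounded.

(-3.3333, 0).

Set f=λy, z=hλ:
  y_{n+1} = y_n + z·[4/5·y_n + 1/5·y_{n+1}] ⇒ (1 − 1/5z)y_{n+1} = (1 + 4/5z)y_n
  Hence R(z) = (1 + 4/5z)/(1 − 1/5z).

Find x<0 with |R(x)|<1.
x=-0.69: |R|=0.3937
R=−1: 1+4/5x = −1+1/5x ⇒ -3/5x=2 ⇒ x=2/(-3/5)=-3.3333
Confirm numerically:
  x=-2.146: |R|=0.50154 <1
  x=-1.729: |R|=0.28474 <1
  x=-1.668: |R|=0.25075 <1
  x=-1.603: |R|=0.21384 <1
  x=-3.856: |R|=1.17706 >1
  x=-3.658: |R|=1.11250 >1
  x=-3.630: |R|=1.10313 >1
Stable set (-3.3333, 0).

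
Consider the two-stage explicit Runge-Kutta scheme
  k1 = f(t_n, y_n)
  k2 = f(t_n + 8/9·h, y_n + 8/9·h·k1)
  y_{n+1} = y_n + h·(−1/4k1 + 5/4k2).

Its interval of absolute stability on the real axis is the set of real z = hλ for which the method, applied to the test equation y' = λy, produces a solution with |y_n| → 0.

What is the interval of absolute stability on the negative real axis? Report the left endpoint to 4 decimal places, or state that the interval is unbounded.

z∈(-0.9000,0).

With y'=λy (z=hλ):
  k1=λy_n ⇒ h·k1=z·y_n;  k2=λ(1+8/9z)y_n ⇒ h·k2=z(1+8/9z)y_n
  y_{n+1}/y_n = 1 − 1/4z + 5/4z(1+8/9z) = 1 + z + 10/9z²
  R(z) = 1 + z + 10/9z².

Find x<0 with |R(x)|<1.
x=-1.6: |R|=2.2444
R=1: x+10/9x²=0 ⇒ x=−9/10=-0.9000; min R=1−1/(4·10/9)=0.7750>−1
Confirm numerically:
  x=-0.778: |R|=0.89454 <1
  x=-0.687: |R|=0.83741 <1
  x=-0.397: |R|=0.77812 <1
  x=-1.154: |R|=1.32568 >1
  x=-1.080: |R|=1.21600 >1
Interval (-0.9000, 0).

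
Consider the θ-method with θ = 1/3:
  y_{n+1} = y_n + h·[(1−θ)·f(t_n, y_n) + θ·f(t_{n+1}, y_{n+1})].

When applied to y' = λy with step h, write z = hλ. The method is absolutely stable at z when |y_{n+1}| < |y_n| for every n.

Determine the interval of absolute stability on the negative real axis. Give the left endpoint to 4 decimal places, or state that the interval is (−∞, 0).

Test eqn y'=λy, z=hλ:
  y_{n+1} = y_n + z·[2/3·y_n + 1/3·y_{n+1}] ⇒ (1 − 1/3z)y_{n+1} = (1 + 2/3z)y_n
  ⇒ R(z) = (1 + 2/3z)/(1 − 1/3z).

Find x<0 with |R(x)|<1.
x=-1.36: |R|=0.0642
R=−1: 1+2/3x = −1+1/3x ⇒ -1/3x=2 ⇒ x=2/(-1/3)=-6.0000
Confirm numerically:
  x=-5.255: |R|=0.90975 <1
  x=-4.252: |R|=0.75896 <1
  x=-2.465: |R|=0.35316 <1
  x=-6.399: |R|=1.04245 >1
  x=-6.214: |R|=1.02323 >1
  x=-6.143: |R|=1.01564 >1
Stable set (-6.0000, 0).

z∈(-6.0000,0).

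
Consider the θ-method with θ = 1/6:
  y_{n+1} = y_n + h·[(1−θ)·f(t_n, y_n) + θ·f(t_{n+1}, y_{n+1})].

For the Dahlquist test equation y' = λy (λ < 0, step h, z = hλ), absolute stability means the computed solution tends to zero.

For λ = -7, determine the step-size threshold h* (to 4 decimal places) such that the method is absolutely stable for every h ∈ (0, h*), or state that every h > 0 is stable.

Test eqn y'=λy, z=hλ:
  y_{n+1} = y_n + z·[5/6·y_n + 1/6·y_{n+1}] ⇒ (1 − 1/6z)y_{n+1} = (1 + 5/6z)y_n
  ⇒ R(z) = (1 + 5/6z)/(1 − 1/6z).

Find x<0 with |R(x)|<1.
x=-1.16: |R|=0.0279
R=−1: 1+5/6x = −1+1/6x ⇒ -2/3x=2 ⇒ x=2/(-2/3)=-3.0000
Confirm numerically:
  x=-2.622: |R|=0.82463 <1
  x=-2.616: |R|=0.82173 <1
  x=-1.995: |R|=0.49719 <1
  x=-3.583: |R|=1.24335 >1
  x=-3.327: |R|=1.14024 >1
Stable set (-3.0000, 0).

(-3.0000,0); λ=-7 ⇒ h* = (3)/7 = 0.4286.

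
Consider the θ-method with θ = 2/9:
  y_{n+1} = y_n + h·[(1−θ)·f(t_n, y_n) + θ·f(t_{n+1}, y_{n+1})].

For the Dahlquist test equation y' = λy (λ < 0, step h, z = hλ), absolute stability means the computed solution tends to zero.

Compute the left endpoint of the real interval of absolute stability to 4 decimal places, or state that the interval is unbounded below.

z* = -3.6000.

Test eqn y'=λy, z=hλ:
  y_{n+1} = y_n + z·[7/9·y_n + 2/9·y_{n+1}] ⇒ (1 − 2/9z)y_{n+1} = (1 + 7/9z)y_n
  Hence R(z) = (1 + 7/9z)/(1 − 2/9z).

Boundary: |R(x)|=1, x<0.
x=-0.97: |R|=0.2020
R=−1: 1+7/9x = −1+2/9x ⇒ -5/9x=2 ⇒ x=2/(-5/9)=-3.6000
Confirm numerically:
  x=-3.022: |R|=0.80790 <1
  x=-2.520: |R|=0.61538 <1
  x=-2.403: |R|=0.56649 <1
  x=-1.604: |R|=0.18250 <1
  x=-3.811: |R|=1.06347 >1
  x=-3.703: |R|=1.03139 >1
  x=-3.638: |R|=1.01167 >1
Stable set (-3.6000, 0).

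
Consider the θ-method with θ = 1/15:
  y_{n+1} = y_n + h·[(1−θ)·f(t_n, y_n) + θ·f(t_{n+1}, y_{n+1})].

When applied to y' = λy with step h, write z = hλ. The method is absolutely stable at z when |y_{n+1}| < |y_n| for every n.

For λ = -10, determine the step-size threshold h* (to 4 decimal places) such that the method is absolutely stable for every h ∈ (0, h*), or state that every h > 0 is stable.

(-2.3077,0); λ=-10 ⇒ h* = (30/13)/10 = 0.2308.

On y'=λy, z=hλ:
  y_{n+1} = y_n + z·[14/15·y_n + 1/15·y_{n+1}] ⇒ (1 − 1/15z)y_{n+1} = (1 + 14/15z)y_n
  so R(z) = (1 + 14/15z)/(1 − 1/15z).

Find x<0 with |R(x)|<1.
x=-0.93: |R|=0.1243
R=−1: 1+14/15x = −1+1/15x ⇒ -13/15x=2 ⇒ x=2/(-13/15)=-2.3077
Confirm numerically:
  x=-1.990: |R|=0.75692 <1
  x=-1.801: |R|=0.60794 <1
  x=-1.571: |R|=0.42206 <1
  x=-1.125: |R|=0.04651 <1
  x=-2.708: |R|=1.29388 >1
  x=-2.646: |R|=1.24923 >1
So |R|<1 on (-2.3077, 0).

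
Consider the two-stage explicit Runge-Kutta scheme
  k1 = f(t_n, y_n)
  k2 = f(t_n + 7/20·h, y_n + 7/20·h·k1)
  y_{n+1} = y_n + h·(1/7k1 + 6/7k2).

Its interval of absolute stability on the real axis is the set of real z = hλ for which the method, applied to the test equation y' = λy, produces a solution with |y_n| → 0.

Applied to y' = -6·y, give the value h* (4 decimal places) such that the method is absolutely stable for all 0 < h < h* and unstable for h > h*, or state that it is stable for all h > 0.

(-3.3333,0); λ=-6 ⇒ h* = (10/3)/6 = 0.5556.

On y'=λy, z=hλ:
  k1=λy_n ⇒ h·k1=z·y_n;  k2=λ(1+7/20z)y_n ⇒ h·k2=z(1+7/20z)y_n
  y_{n+1}/y_n = 1 + 1/7z + 6/7z(1+7/20z) = 1 + z + 3/10z²
  R(z) = 1 + z + 3/10z².

Find x<0 with |R(x)|<1.
x=-0.66: |R|=0.4707
R=1: x+3/10x²=0 ⇒ x=−10/3=-3.3333; min R=1−1/(4·3/10)=0.1667>−1
Confirm numerically:
  x=-3.301: |R|=0.96798 <1
  x=-3.048: |R|=0.73909 <1
  x=-2.896: |R|=0.62004 <1
  x=-3.848: |R|=1.59413 >1
  x=-3.666: |R|=1.36587 >1
  x=-3.593: |R|=1.27989 >1
Interval (-3.3333, 0).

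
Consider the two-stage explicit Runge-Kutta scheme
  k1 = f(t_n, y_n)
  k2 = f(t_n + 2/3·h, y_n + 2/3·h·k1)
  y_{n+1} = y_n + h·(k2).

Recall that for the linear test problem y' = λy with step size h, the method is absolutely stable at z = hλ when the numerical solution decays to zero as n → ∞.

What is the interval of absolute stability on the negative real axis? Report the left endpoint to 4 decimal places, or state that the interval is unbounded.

z∈(-1.5000,0).

Set f=λy, z=hλ:
  k1=λy_n ⇒ h·k1=z·y_n;  k2=λ(1+2/3z)y_n ⇒ h·k2=z(1+2/3z)y_n
  y_{n+1}/y_n = 1 + z(1+2/3z) = 1 + z + 2/3z²
  ⇒ R(z) = 1 + z + 2/3z².

Need |R(x)|<1, x<0.
x=-1.15: |R|=0.7317
R=1: x+2/3x²=0 ⇒ x=−3/2=-1.5000; min R=1−1/(4·2/3)=0.6250>−1
Confirm numerically:
  x=-1.414: |R|=0.91893 <1
  x=-1.321: |R|=0.84236 <1
  x=-1.305: |R|=0.83035 <1
  x=-0.807: |R|=0.62717 <1
  x=-1.693: |R|=1.21783 >1
  x=-1.554: |R|=1.05594 >1
Interval (-1.5000, 0).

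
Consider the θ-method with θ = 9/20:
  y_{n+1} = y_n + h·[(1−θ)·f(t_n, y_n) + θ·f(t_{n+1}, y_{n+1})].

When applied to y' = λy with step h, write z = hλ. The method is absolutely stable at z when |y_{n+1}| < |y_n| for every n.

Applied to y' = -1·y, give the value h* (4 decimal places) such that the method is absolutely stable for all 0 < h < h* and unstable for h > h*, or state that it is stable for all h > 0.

(-20.0000,0); λ=-1 ⇒ h* = (20)/1 = 20.0000.

Test eqn y'=λy, z=hλ:
  y_{n+1} = y_n + z·[11/20·y_n + 9/20·y_{n+1}] ⇒ (1 − 9/20z)y_{n+1} = (1 + 11/20z)y_n
  R(z) = (1 + 11/20z)/(1 − 9/20z).

Boundary: |R(x)|=1, x<0.
x=-1.08: |R|=0.2732
R=−1: 1+11/20x = −1+9/20x ⇒ -1/10x=2 ⇒ x=2/(-1/10)=-20.0000
Confirm numerically:
  x=-19.227: |R|=0.99199 <1
  x=-15.237: |R|=0.93938 <1
  x=-14.940: |R|=0.93448 <1
  x=-11.248: |R|=0.85562 <1
  x=-20.543: |R|=1.00530 >1
  x=-20.360: |R|=1.00354 >1
  x=-20.159: |R|=1.00158 >1
So |R|<1 on (-20.0000, 0).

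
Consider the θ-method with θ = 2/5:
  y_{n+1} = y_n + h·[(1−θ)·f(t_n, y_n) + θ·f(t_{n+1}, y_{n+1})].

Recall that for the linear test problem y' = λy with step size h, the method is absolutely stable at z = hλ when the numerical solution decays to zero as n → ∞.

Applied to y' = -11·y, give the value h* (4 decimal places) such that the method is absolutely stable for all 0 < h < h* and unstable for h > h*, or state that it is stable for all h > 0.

Test eqn y'=λy, z=hλ:
  y_{n+1} = y_n + z·[3/5·y_n + 2/5·y_{n+1}] ⇒ (1 − 2/5z)y_{n+1} = (1 + 3/5z)y_n
  R(z) = (1 + 3/5z)/(1 − 2/5z).

Solve |R(x)|<1 on ℝ⁻.
x=-1.27: |R|=0.1578
R=−1: 1+3/5x = −1+2/5x ⇒ -1/5x=2 ⇒ x=2/(-1/5)=-10.0000
Confirm numerically:
  x=-9.609: |R|=0.98385 <1
  x=-6.765: |R|=0.82542 <1
  x=-5.265: |R|=0.69511 <1
  x=-10.370: |R|=1.01437 >1
  x=-10.247: |R|=1.00969 >1
  x=-10.048: |R|=1.00191 >1
So |R|<1 on (-10.0000, 0).

(-10.0000,0); λ=-11 ⇒ h* = (10)/11 = 0.9091.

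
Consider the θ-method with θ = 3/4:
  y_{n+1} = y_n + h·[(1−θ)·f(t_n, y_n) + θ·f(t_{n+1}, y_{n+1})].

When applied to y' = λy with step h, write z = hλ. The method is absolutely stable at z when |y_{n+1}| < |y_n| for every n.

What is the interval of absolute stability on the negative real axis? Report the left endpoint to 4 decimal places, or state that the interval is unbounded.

interval (−∞, 0).

With y'=λy (z=hλ):
  y_{n+1} = y_n + z·[1/4·y_n + 3/4·y_{n+1}] ⇒ (1 − 3/4z)y_{n+1} = (1 + 1/4z)y_n
  ⇒ R(z) = (1 + 1/4z)/(1 − 3/4z).

Need |R(x)|<1, x<0.
x=-1.28: |R|=0.3469
x=-2: |R|=0.2000
x=-10: |R|=0.1765
x=-100: |R|=0.3158
θ=3/4≥1/2 ⇒ |1+1/4x|<|1−3/4x| ∀x<0 ⇒ stable on all of ℝ⁻.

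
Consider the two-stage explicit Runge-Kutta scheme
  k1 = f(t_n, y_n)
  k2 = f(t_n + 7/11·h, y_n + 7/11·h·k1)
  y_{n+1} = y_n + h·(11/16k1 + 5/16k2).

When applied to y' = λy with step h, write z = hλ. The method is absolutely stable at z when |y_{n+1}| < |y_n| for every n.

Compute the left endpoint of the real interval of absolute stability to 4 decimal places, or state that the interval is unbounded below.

Set f=λy, z=hλ:
  k1=λy_n ⇒ h·k1=z·y_n;  k2=λ(1+7/11z)y_n ⇒ h·k2=z(1+7/11z)y_n
  y_{n+1}/y_n = 1 + 11/16z + 5/16z(1+7/11z) = 1 + z + 35/176z²
  ⇒ R(z) = 1 + z + 35/176z².

Boundary: |R(x)|=1, x<0.
x=-0.38: |R|=0.6487
R=1: x+35/176x²=0 ⇒ x=−176/35=-5.0286; min R=1−1/(4·35/176)=-0.2571>−1
Confirm numerically:
  x=-4.618: |R|=0.62295 <1
  x=-3.749: |R|=0.04603 <1
  x=-3.530: |R|=0.05198 <1
  x=-2.586: |R|=0.25612 <1
  x=-5.346: |R|=1.33747 >1
  x=-5.290: |R|=1.27502 >1
  x=-5.180: |R|=1.15599 >1
So |R|<1 on (-5.0286, 0).

z* = -5.0286.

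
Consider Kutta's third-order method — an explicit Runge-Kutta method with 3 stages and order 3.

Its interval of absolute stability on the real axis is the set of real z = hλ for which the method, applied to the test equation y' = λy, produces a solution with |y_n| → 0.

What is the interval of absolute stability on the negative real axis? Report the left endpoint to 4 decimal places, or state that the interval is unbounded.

Test eqn y'=λy, z=hλ:
  order 3, 3-stage ⇒ R(z)=1+z+z^2/2+z^3/6
  (e.g. R(-0.61)=0.53822, |R|=0.53822)

Need |R(x)|<1, x<0.
x=-0.61: |R|=0.5382
|R(-2.54)|=1.0454 |R(-1.84)|=0.1855 |R(-0.79)|=0.4399
Bisect:
  x_lo=-2.9579 |R|=1.8966  x_hi=-0.2714 |R|=0.7621
  mid=-1.61468 |R|=0.01272 →hi
  mid=-2.28631 |R|=0.66454 →hi
  mid=-2.62212 |R|=1.18910 →lo
  mid=-2.45422 |R|=0.90632 →hi
  mid=-2.53817 |R|=1.04229 →lo
  mid=-2.49619 |R|=0.97299 →hi
  mid=-2.51718 |R|=1.00731 →lo
  mid=-2.50669 |R|=0.99007 →hi
  mid=-2.51193 |R|=0.99867 →hi
  mid=-2.51456 |R|=1.00298 →lo
  ...
  [-2.51275,-2.51259] ⇒ x*=-2.5127
So |R|<1 on (-2.5127, 0).

(-2.5127, 0).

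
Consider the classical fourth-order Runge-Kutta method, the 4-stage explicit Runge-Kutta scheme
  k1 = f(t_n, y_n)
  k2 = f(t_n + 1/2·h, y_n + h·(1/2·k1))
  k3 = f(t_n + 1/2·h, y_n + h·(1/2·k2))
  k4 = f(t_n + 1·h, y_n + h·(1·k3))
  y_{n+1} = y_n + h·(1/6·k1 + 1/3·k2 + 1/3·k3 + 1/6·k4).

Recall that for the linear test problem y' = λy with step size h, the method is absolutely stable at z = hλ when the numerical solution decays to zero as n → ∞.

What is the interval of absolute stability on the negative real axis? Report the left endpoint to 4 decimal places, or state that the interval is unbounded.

z∈(-2.7853,0).

With y'=λy (z=hλ):
  order 4, 4-stage ⇒ R(z)=1+z+z^2/2+z^3/6+z^4/24
  (e.g. R(-1.4)=0.28273, |R|=0.28273)

Boundary: |R(x)|=1, x<0.
x=-1.4: |R|=0.2827
|R(-3)|=1.3750 |R(-1.31)|=0.2961 |R(-0.88)|=0.4186
Bisect:
  x_lo=-3.3508 |R|=2.2455  x_hi=-0.0871 |R|=0.9166
  mid=-1.71895 |R|=0.27570 →hi
  mid=-2.53488 |R|=0.68359 →hi
  mid=-2.94285 |R|=1.26472 →lo
  mid=-2.73886 |R|=0.93223 →hi
  mid=-2.84086 |R|=1.08705 →lo
  mid=-2.78986 |R|=1.00691 →lo
  mid=-2.76436 |R|=0.96890 →hi
  ...
  [-2.78548,-2.78528] ⇒ x*=-2.7853
Interval (-2.7853, 0).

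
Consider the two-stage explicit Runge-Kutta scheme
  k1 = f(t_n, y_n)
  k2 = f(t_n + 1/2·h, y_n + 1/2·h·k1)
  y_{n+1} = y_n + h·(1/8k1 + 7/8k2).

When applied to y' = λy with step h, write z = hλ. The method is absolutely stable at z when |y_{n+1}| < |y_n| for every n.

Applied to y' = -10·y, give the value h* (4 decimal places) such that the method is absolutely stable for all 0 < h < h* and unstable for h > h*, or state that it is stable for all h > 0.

(-2.2857,0); λ=-10 ⇒ h* = (16/7)/10 = 0.2286.

On y'=λy, z=hλ:
  k1=λy_n ⇒ h·k1=z·y_n;  k2=λ(1+1/2z)y_n ⇒ h·k2=z(1+1/2z)y_n
  y_{n+1}/y_n = 1 + 1/8z + 7/8z(1+1/2z) = 1 + z + 7/16z²
  ⇒ R(z) = 1 + z + 7/16z².

Boundary: |R(x)|=1, x<0.
x=-1.21: |R|=0.4305
R=1: x+7/16x²=0 ⇒ x=−16/7=-2.2857; min R=1−1/(4·7/16)=0.4286>−1
Confirm numerically:
  x=-2.080: |R|=0.81280 <1
  x=-1.659: |R|=0.54512 <1
  x=-1.479: |R|=0.47801 <1
  x=-1.022: |R|=0.43496 <1
  x=-2.565: |R|=1.31341 >1
  x=-2.324: |R|=1.03893 >1
So |R|<1 on (-2.2857, 0).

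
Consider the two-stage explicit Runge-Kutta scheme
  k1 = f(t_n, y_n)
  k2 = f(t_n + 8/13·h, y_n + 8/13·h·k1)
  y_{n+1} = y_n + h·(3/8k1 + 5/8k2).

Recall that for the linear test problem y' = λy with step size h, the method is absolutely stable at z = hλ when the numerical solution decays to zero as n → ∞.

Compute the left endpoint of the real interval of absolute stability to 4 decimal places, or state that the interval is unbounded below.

With y'=λy (z=hλ):
  k1=λy_n ⇒ h·k1=z·y_n;  k2=λ(1+8/13z)y_n ⇒ h·k2=z(1+8/13z)y_n
  y_{n+1}/y_n = 1 + 3/8z + 5/8z(1+8/13z) = 1 + z + 5/13z²
  ⇒ R(z) = 1 + z + 5/13z².

Find x<0 with |R(x)|<1.
x=-0.89: |R|=0.4147
R=1: x+5/13x²=0 ⇒ x=−13/5=-2.6000; min R=1−1/(4·5/13)=0.3500>−1
Confirm numerically:
  x=-2.283: |R|=0.72165 <1
  x=-2.233: |R|=0.68480 <1
  x=-1.296: |R|=0.35001 <1
  x=-3.182: |R|=1.71228 >1
  x=-3.075: |R|=1.56178 >1
So |R|<1 on (-2.6000, 0).

left endpoint -2.6000.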